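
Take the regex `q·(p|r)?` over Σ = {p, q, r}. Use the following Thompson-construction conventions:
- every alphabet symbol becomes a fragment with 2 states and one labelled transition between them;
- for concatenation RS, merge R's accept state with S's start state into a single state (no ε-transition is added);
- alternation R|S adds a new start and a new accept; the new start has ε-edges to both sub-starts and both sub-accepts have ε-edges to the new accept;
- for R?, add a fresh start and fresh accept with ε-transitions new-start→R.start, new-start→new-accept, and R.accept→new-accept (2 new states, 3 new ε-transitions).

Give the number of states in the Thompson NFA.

9

Recursing over subexpressions:
Each of the 3 symbol leaves contributes a 2-state fragment.
  p|r : 6 states
  (p|r)? : 8 states
  q·(p|r)? : 9 states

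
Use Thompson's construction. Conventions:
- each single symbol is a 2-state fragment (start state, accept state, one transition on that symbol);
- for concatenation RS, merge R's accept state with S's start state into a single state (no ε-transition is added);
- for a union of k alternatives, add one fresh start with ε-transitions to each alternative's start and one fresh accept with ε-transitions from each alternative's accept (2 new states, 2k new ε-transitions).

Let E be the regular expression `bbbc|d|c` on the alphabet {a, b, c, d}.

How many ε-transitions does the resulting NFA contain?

6

Per subexpression:
Each of the 6 symbol leaves contributes 0 ε-transitions.
  bbbc = 0 ε-transitions
  bbbc|d|c = 6 ε-transitions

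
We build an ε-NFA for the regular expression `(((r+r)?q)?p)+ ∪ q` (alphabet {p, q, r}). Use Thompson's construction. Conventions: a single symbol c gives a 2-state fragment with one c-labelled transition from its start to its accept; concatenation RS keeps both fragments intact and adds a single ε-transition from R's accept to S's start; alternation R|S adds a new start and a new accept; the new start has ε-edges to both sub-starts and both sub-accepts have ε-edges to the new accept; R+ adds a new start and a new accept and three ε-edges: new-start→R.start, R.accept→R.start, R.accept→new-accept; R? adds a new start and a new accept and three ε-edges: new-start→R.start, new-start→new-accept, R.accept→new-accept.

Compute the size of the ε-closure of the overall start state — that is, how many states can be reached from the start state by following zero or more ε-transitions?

Let C(F) = |ε-closure(F.start)| within fragment F, and note whether F accepts ε. Symbol fragments have C = 1 and do not accept ε. Then:
  r+ → new start ε-reaches only the body's start; the new accept needs a symbol first: |ε-closure| = 1 + 1 = 2
  r+r → same as the first factor's closure: |ε-closure| = 2
  (r+r)? → |ε-closure| = 1 (new start) + 2 (body) + 1 (new accept, via ε) = 4
  (r+r)?q → |ε-closure| = 4 + 1 = 5 (closure spills across the concat boundary because the left factor accepts ε)
  ((r+r)?q)? → new start has ε-edges to the inner start and to the new accept, so |ε-closure| = 2 + 5 = 7
  ((r+r)?q)?p → |ε-closure| = 7 + 1 = 8 (closure spills across the concat boundary because the left factor accepts ε)
  (((r+r)?q)?p)+ → new start ε-reaches only the body's start; the new accept needs a symbol first: |ε-closure| = 1 + 8 = 9
  (((r+r)?q)?p)+ ∪ q → |ε-closure| = 1 + 9 + 1 = 11 (the new accept is not ε-reachable since no branch accepts ε)

11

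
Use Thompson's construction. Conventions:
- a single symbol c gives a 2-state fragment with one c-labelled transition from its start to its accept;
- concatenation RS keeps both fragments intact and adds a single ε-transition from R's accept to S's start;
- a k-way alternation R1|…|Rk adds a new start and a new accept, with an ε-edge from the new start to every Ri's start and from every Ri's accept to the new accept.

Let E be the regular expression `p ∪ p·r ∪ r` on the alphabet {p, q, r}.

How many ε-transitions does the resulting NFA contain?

7

Bottom-up over the parse tree:
Each of the 4 symbol leaves contributes 0 ε-transitions.
  p·r — 1 ε-transition
  p ∪ p·r ∪ r — 7 ε-transitions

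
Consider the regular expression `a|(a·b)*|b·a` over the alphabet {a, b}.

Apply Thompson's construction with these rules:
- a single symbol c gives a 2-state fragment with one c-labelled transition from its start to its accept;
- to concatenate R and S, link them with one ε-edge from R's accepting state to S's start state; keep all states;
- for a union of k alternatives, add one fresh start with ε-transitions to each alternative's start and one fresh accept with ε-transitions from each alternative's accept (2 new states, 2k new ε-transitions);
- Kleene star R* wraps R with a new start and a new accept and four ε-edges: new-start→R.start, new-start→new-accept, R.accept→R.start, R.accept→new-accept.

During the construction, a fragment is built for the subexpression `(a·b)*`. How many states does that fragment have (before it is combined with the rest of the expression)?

6

Fragment for `(a·b)*`:
Each of the 2 symbol leaves contributes a 2-state fragment.
  a·b : 4 states
  (a·b)* : 6 states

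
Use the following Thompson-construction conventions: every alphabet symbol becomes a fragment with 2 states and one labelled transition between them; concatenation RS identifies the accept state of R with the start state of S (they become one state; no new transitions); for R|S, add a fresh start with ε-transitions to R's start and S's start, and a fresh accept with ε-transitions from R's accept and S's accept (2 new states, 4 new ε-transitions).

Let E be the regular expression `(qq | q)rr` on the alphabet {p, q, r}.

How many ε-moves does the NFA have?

4

Recursing over subexpressions:
Each of the 5 symbol leaves contributes 0 ε-transitions.
  qq — 0 ε-transitions
  qq | q — 4 ε-transitions
  (qq | q)rr — 4 ε-transitions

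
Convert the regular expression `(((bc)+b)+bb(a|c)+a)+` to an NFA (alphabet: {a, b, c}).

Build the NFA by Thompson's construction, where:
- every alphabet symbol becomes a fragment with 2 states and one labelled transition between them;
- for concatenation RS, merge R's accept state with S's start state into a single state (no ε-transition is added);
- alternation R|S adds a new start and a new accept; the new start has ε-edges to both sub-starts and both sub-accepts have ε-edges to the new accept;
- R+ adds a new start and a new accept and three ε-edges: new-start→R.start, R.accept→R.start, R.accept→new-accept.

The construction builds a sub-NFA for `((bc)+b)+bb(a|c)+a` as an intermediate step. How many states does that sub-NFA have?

18

Fragment for `((bc)+b)+bb(a|c)+a`:
Each of the 8 symbol leaves contributes a 2-state fragment.
  bc — 3 states
  (bc)+ — 5 states
  (bc)+b — 6 states
  ((bc)+b)+ — 8 states
  a|c — 6 states
  (a|c)+ — 8 states
  ((bc)+b)+bb(a|c)+a — 18 states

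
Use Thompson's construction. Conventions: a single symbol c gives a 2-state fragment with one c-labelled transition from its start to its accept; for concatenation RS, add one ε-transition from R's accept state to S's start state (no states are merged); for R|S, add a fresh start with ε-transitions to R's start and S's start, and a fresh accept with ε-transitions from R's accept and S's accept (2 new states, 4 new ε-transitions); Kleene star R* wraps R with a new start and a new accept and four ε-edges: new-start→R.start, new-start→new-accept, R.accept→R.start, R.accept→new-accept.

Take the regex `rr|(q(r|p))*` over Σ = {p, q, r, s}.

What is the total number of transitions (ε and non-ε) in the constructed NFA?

19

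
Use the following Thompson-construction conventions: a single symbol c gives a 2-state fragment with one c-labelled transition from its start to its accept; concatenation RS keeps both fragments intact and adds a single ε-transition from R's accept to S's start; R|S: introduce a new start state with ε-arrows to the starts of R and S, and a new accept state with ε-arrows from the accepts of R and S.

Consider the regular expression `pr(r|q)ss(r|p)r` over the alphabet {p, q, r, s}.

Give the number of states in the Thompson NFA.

Recursing over subexpressions:
Each of the 9 symbol leaves contributes a 2-state fragment.
  r|q — 6 states
  r|p — 6 states
  pr(r|q)ss(r|p)r — 22 states

22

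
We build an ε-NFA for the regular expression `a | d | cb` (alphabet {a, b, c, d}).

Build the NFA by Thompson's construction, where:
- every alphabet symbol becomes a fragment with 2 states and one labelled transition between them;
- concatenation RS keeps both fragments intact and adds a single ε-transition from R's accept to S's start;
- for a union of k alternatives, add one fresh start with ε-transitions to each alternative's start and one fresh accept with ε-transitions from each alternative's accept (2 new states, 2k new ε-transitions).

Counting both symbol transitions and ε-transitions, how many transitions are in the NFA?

11

Building bottom-up:
Each of the 4 symbol leaves contributes 1 transition (1 symbol, 0 ε).
  cb : 3 transitions (2 symbol, 1 ε)
  a | d | cb : 11 transitions (4 symbol, 7 ε)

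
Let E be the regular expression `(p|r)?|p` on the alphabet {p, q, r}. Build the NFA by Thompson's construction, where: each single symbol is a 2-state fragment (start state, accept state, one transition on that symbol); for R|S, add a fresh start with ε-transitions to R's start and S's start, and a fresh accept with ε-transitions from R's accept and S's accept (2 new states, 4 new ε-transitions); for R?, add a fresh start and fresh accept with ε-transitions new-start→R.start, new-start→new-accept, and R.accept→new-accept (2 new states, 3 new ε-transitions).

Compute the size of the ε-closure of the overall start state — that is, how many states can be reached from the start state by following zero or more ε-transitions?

Work bottom-up. For each fragment F, track |ε-closure(F.start)| and whether F's accept lies in that closure (i.e. whether F accepts ε). A single-symbol fragment has closure size 1 and does not accept ε.
  p|r → new start ε-reaches every alternative's start; none of them accept ε, so the new accept is not reached: |ε-closure| = 1 + 1 + 1 = 3
  (p|r)? → new start has ε-edges to the inner start and to the new accept, so |ε-closure| = 2 + 3 = 5
  (p|r)?|p → |ε-closure| = 1 (new start) + (5 + 1) + 1 (new accept, since some branch ε-reaches its own accept) = 8

8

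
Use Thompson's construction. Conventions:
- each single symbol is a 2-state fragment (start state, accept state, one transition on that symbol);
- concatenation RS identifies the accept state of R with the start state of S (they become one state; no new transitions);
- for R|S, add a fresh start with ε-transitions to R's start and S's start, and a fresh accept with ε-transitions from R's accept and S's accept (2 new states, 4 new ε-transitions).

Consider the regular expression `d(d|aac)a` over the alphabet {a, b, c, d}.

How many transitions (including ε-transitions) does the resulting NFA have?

Per subexpression:
Each of the 6 symbol leaves contributes 1 transition (1 symbol, 0 ε).
  aac → 3 transitions (3 symbol, 0 ε)
  d|aac → 8 transitions (4 symbol, 4 ε)
  d(d|aac)a → 10 transitions (6 symbol, 4 ε)

10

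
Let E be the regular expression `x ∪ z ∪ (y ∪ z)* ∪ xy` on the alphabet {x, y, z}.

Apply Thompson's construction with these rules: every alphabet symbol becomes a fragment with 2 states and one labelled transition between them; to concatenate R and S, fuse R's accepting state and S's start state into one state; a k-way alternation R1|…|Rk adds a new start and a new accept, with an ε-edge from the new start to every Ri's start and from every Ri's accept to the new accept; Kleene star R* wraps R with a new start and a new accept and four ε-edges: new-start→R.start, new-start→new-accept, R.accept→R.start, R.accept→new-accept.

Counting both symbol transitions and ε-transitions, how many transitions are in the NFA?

22

Bottom-up over the parse tree:
Each of the 6 symbol leaves contributes 1 transition (1 symbol, 0 ε).
  y ∪ z — 6 transitions (2 symbol, 4 ε)
  (y ∪ z)* — 10 transitions (2 symbol, 8 ε)
  xy — 2 transitions (2 symbol, 0 ε)
  x ∪ z ∪ (y ∪ z)* ∪ xy — 22 transitions (6 symbol, 16 ε)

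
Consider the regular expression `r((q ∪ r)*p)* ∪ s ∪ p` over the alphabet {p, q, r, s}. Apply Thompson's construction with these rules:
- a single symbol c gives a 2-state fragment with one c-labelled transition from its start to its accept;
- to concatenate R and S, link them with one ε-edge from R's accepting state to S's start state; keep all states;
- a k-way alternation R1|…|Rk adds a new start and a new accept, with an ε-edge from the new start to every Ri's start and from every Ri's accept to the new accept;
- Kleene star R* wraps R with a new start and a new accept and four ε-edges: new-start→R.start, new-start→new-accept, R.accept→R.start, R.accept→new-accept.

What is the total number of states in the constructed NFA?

20

Recursing over subexpressions:
Each of the 6 symbol leaves contributes a 2-state fragment.
  q ∪ r = 6 states
  (q ∪ r)* = 8 states
  (q ∪ r)*p = 10 states
  ((q ∪ r)*p)* = 12 states
  r((q ∪ r)*p)* = 14 states
  r((q ∪ r)*p)* ∪ s ∪ p = 20 states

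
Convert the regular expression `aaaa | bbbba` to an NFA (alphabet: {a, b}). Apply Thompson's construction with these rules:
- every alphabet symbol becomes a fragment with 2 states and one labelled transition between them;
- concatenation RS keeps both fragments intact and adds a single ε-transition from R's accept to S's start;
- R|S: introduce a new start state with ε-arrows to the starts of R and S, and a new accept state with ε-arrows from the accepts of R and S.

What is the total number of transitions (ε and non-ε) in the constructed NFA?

20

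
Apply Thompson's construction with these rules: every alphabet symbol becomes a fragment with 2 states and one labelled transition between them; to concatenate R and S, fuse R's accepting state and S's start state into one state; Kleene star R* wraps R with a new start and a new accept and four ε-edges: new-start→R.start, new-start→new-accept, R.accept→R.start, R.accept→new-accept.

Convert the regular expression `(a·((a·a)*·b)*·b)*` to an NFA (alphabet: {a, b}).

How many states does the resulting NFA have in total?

12

By structural recursion:
Each of the 5 symbol leaves contributes a 2-state fragment.
  a·a : 3 states
  (a·a)* : 5 states
  (a·a)*·b : 6 states
  ((a·a)*·b)* : 8 states
  a·((a·a)*·b)*·b : 10 states
  (a·((a·a)*·b)*·b)* : 12 states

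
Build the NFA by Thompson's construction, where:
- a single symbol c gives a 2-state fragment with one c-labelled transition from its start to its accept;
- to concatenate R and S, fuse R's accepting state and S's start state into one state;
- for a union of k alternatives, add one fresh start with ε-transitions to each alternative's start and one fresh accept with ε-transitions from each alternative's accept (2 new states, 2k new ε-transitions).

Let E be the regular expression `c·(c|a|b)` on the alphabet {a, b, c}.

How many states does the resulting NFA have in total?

9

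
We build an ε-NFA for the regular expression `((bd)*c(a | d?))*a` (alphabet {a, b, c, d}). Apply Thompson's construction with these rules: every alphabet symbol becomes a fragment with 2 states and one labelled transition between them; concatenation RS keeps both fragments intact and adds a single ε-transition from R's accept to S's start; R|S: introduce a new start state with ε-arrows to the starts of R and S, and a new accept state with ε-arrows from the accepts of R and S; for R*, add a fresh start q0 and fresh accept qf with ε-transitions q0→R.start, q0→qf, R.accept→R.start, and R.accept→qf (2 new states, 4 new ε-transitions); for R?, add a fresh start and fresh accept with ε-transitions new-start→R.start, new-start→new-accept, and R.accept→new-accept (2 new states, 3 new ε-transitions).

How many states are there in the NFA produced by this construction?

Building bottom-up:
Each of the 6 symbol leaves contributes a 2-state fragment.
  bd → 4 states
  (bd)* → 6 states
  d? → 4 states
  a | d? → 8 states
  (bd)*c(a | d?) → 16 states
  ((bd)*c(a | d?))* → 18 states
  ((bd)*c(a | d?))*a → 20 states

20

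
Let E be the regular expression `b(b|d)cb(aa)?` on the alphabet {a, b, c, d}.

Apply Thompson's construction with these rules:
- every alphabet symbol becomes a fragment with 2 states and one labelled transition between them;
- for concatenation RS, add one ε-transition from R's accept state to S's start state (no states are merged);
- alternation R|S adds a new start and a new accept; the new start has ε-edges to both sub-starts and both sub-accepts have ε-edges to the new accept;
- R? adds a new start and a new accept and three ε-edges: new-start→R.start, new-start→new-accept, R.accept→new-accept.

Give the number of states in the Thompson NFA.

18

Bottom-up over the parse tree:
Each of the 7 symbol leaves contributes a 2-state fragment.
  b|d = 6 states
  aa = 4 states
  (aa)? = 6 states
  b(b|d)cb(aa)? = 18 states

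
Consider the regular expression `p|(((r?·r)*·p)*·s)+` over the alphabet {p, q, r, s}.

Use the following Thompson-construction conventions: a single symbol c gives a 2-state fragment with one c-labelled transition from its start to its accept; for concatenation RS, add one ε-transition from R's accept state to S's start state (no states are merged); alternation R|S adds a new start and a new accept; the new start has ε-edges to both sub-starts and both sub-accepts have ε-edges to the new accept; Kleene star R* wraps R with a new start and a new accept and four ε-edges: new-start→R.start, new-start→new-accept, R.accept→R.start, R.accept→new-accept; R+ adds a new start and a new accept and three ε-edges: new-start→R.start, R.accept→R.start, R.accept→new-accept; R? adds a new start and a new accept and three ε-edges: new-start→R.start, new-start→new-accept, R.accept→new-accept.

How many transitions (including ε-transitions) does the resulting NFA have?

26

By structural recursion:
Each of the 5 symbol leaves contributes 1 transition (1 symbol, 0 ε).
  r? — 4 transitions (1 symbol, 3 ε)
  r?·r — 6 transitions (2 symbol, 4 ε)
  (r?·r)* — 10 transitions (2 symbol, 8 ε)
  (r?·r)*·p — 12 transitions (3 symbol, 9 ε)
  ((r?·r)*·p)* — 16 transitions (3 symbol, 13 ε)
  ((r?·r)*·p)*·s — 18 transitions (4 symbol, 14 ε)
  (((r?·r)*·p)*·s)+ — 21 transitions (4 symbol, 17 ε)
  p|(((r?·r)*·p)*·s)+ — 26 transitions (5 symbol, 21 ε)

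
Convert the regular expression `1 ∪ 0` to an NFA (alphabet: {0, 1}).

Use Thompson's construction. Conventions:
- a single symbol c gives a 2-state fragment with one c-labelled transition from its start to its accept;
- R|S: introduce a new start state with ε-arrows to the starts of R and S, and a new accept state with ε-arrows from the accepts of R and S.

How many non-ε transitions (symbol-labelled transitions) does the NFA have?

By structural recursion:
Each of the 2 symbol leaves contributes exactly 1 symbol transition.
  1 ∪ 0 → 2 symbol transitions

2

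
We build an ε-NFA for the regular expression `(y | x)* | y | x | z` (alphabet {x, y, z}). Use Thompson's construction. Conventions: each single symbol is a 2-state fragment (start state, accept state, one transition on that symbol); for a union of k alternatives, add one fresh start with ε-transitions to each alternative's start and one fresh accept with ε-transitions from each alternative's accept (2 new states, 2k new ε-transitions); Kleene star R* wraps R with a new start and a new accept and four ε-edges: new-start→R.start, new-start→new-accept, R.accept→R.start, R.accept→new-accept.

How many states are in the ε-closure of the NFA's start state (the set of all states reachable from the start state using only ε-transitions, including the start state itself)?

10

Work bottom-up. For each fragment F, track |ε-closure(F.start)| and whether F's accept lies in that closure (i.e. whether F accepts ε). A single-symbol fragment has closure size 1 and does not accept ε.
  y | x → |ε-closure| = 1 + 1 + 1 = 3 (the new accept is not ε-reachable since no branch accepts ε)
  (y | x)* → new start has ε-edges to the inner start and to the new accept, so |ε-closure| = 2 + 3 = 5
  (y | x)* | y | x | z → |ε-closure| = 1 (new start) + (5 + 1 + 1 + 1) + 1 (new accept, since some branch ε-reaches its own accept) = 10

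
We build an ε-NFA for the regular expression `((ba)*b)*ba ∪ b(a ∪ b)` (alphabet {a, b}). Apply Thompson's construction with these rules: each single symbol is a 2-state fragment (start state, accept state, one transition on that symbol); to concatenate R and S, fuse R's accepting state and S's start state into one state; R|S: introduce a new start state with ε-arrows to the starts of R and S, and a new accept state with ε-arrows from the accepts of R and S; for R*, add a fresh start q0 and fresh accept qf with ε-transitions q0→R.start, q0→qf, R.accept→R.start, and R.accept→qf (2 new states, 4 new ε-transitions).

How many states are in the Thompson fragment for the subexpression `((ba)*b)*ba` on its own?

Fragment for `((ba)*b)*ba`:
Each of the 5 symbol leaves contributes a 2-state fragment.
  ba = 3 states
  (ba)* = 5 states
  (ba)*b = 6 states
  ((ba)*b)* = 8 states
  ((ba)*b)*ba = 10 states

10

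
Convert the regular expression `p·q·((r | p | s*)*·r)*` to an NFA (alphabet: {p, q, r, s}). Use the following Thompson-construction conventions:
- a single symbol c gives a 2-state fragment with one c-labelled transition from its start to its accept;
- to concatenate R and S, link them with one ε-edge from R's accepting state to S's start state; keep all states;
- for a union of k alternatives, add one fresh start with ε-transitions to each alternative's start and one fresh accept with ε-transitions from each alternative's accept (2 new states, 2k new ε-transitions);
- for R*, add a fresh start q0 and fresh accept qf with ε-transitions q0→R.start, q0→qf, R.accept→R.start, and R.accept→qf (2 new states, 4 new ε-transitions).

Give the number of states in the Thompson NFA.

20

By structural recursion:
Each of the 6 symbol leaves contributes a 2-state fragment.
  s* → 4 states
  r | p | s* → 10 states
  (r | p | s*)* → 12 states
  (r | p | s*)*·r → 14 states
  ((r | p | s*)*·r)* → 16 states
  p·q·((r | p | s*)*·r)* → 20 states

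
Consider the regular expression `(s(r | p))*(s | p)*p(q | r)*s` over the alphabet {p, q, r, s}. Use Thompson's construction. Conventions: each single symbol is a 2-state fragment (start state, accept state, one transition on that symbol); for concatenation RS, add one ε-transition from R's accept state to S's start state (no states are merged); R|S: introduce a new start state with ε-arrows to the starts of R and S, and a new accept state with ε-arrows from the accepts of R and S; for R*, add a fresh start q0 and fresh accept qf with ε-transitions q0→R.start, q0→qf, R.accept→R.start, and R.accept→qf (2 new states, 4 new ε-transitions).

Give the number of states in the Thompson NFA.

Bottom-up over the parse tree:
Each of the 9 symbol leaves contributes a 2-state fragment.
  r | p : 6 states
  s(r | p) : 8 states
  (s(r | p))* : 10 states
  s | p : 6 states
  (s | p)* : 8 states
  q | r : 6 states
  (q | r)* : 8 states
  (s(r | p))*(s | p)*p(q | r)*s : 30 states

30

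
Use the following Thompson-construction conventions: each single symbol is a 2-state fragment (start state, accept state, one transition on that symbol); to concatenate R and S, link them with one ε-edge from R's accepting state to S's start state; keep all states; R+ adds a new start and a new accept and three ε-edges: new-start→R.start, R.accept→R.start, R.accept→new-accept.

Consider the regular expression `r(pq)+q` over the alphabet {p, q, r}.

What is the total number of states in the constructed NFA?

Building bottom-up:
Each of the 4 symbol leaves contributes a 2-state fragment.
  pq : 4 states
  (pq)+ : 6 states
  r(pq)+q : 10 states

10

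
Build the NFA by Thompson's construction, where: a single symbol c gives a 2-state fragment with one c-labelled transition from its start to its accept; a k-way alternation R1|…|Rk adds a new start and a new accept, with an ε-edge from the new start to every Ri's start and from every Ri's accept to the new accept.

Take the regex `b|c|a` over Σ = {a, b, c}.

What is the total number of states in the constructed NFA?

Recursing over subexpressions:
Each of the 3 symbol leaves contributes a 2-state fragment.
  b|c|a : 8 states

8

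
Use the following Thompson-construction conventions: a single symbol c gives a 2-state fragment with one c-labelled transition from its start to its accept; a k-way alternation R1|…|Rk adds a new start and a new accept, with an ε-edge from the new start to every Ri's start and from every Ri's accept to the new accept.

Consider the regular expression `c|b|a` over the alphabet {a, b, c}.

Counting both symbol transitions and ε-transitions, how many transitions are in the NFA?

9

Recursing over subexpressions:
Each of the 3 symbol leaves contributes 1 transition (1 symbol, 0 ε).
  c|b|a → 9 transitions (3 symbol, 6 ε)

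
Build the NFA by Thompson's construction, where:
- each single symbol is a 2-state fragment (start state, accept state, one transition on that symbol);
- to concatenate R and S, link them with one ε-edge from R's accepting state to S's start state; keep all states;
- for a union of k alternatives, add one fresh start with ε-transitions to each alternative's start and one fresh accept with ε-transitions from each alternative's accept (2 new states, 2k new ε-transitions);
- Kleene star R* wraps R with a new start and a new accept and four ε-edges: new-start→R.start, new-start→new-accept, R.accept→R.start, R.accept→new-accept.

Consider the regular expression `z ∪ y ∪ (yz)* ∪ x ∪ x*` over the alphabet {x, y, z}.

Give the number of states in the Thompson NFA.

18

Building bottom-up:
Each of the 6 symbol leaves contributes a 2-state fragment.
  yz → 4 states
  (yz)* → 6 states
  x* → 4 states
  z ∪ y ∪ (yz)* ∪ x ∪ x* → 18 states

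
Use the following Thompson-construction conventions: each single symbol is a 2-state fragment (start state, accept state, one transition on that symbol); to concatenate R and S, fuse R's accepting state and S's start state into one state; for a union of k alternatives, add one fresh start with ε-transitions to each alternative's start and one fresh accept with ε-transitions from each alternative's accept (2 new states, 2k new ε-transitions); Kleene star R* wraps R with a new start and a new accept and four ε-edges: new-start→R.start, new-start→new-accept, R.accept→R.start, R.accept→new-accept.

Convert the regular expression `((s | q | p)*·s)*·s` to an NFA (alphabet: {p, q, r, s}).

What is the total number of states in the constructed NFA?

14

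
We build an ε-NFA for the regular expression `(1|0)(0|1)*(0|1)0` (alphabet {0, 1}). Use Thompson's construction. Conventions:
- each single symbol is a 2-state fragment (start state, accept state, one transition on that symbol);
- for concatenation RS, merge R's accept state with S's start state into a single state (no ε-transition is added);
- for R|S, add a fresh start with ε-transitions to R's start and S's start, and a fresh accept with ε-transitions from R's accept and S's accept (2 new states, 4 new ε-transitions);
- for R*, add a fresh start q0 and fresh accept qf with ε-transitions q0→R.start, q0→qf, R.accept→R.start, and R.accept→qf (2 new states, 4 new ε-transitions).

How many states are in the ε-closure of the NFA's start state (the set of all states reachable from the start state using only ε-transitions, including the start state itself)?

3

Compute the ε-closure size of each fragment's start state recursively; a symbol fragment's start has no outgoing ε-edge, so its closure is just itself (size 1).
  1|0 → |ε-closure| = 1 + 1 + 1 = 3 (the new accept is not ε-reachable since no branch accepts ε)
  0|1 → new start ε-reaches every alternative's start; none of them accept ε, so the new accept is not reached: |ε-closure| = 1 + 1 + 1 = 3
  (0|1)* → |ε-closure| = 1 (new start) + 3 (body) + 1 (new accept) = 5
  0|1 → new start ε-reaches every alternative's start; none of them accept ε, so the new accept is not reached: |ε-closure| = 1 + 1 + 1 = 3
  (1|0)(0|1)*(0|1)0 → |ε-closure| equals the left operand's closure size = 3 (its accept is not ε-reachable, so the closure stops there)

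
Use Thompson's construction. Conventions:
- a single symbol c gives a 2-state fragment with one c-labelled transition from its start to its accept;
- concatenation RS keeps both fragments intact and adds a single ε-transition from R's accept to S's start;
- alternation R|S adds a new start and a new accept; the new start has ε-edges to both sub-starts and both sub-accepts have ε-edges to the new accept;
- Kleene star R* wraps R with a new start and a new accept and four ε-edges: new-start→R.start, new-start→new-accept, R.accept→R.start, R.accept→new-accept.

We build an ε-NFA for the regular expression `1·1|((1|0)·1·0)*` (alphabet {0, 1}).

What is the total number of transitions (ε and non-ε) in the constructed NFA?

21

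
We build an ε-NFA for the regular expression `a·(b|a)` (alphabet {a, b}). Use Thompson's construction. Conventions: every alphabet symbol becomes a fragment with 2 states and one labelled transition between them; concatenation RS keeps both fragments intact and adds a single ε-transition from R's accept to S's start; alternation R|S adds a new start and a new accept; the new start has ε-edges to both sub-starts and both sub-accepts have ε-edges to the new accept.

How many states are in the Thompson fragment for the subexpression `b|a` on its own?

Fragment for `b|a`:
Each of the 2 symbol leaves contributes a 2-state fragment.
  b|a = 6 states

6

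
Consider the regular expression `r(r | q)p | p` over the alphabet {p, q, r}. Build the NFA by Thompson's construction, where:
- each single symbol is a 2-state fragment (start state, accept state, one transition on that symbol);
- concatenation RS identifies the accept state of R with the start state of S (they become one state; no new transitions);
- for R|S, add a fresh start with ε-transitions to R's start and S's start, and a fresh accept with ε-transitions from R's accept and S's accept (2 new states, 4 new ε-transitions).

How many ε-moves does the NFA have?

8

Per subexpression:
Each of the 5 symbol leaves contributes 0 ε-transitions.
  r | q — 4 ε-transitions
  r(r | q)p — 4 ε-transitions
  r(r | q)p | p — 8 ε-transitions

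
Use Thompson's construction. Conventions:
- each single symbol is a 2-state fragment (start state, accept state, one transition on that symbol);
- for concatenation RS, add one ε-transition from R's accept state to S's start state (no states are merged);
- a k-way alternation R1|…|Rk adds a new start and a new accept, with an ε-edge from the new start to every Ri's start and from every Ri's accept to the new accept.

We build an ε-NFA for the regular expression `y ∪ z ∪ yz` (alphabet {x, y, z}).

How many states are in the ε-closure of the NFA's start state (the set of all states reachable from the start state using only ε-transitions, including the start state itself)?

Compute the ε-closure size of each fragment's start state recursively; a symbol fragment's start has no outgoing ε-edge, so its closure is just itself (size 1).
  yz → same as the first factor's closure: |closure| = 1
  y ∪ z ∪ yz → new start ε-reaches every alternative's start; none of them accept ε, so the new accept is not reached: |closure| = 1 + 1 + 1 + 1 = 4

4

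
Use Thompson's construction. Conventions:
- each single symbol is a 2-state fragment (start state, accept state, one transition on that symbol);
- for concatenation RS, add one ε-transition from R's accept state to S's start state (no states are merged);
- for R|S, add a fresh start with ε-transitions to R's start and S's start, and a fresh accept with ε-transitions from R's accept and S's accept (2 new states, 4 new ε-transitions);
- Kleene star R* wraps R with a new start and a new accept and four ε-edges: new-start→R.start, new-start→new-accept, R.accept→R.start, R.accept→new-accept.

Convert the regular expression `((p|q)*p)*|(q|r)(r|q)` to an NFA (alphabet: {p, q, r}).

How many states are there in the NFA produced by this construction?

Recursing over subexpressions:
Each of the 7 symbol leaves contributes a 2-state fragment.
  p|q : 6 states
  (p|q)* : 8 states
  (p|q)*p : 10 states
  ((p|q)*p)* : 12 states
  q|r : 6 states
  r|q : 6 states
  (q|r)(r|q) : 12 states
  ((p|q)*p)*|(q|r)(r|q) : 26 states

26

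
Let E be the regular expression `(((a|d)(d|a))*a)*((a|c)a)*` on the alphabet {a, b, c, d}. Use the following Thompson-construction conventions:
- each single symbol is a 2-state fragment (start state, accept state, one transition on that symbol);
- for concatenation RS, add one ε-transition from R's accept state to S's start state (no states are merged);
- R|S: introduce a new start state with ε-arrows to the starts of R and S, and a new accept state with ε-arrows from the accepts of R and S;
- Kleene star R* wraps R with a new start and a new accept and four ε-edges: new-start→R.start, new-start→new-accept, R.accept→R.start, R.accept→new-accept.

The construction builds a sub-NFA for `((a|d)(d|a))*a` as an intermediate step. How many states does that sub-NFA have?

16

Fragment for `((a|d)(d|a))*a`:
Each of the 5 symbol leaves contributes a 2-state fragment.
  a|d — 6 states
  d|a — 6 states
  (a|d)(d|a) — 12 states
  ((a|d)(d|a))* — 14 states
  ((a|d)(d|a))*a — 16 states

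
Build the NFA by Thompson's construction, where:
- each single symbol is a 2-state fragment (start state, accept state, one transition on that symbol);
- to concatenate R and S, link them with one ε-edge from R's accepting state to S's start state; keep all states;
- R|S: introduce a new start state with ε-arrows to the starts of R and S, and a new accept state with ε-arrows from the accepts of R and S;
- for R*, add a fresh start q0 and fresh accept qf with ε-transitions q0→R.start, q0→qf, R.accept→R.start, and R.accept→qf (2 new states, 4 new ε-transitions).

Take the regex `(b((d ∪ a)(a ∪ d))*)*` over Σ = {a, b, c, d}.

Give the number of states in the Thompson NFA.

18

Per subexpression:
Each of the 5 symbol leaves contributes a 2-state fragment.
  d ∪ a → 6 states
  a ∪ d → 6 states
  (d ∪ a)(a ∪ d) → 12 states
  ((d ∪ a)(a ∪ d))* → 14 states
  b((d ∪ a)(a ∪ d))* → 16 states
  (b((d ∪ a)(a ∪ d))*)* → 18 states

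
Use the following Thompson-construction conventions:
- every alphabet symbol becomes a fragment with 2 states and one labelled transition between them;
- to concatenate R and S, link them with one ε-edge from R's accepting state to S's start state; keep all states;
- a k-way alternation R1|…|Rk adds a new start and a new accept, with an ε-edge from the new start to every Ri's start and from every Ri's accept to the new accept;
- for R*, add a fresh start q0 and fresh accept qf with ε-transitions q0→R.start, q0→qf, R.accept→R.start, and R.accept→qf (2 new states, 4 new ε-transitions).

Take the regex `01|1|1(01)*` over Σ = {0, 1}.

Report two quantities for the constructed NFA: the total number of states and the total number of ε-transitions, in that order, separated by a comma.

Building bottom-up:
Each of the 6 symbol leaves contributes 2 states and 0 ε-transitions.
  01 → 4 states, 1 ε-transition
  01 → 4 states, 1 ε-transition
  (01)* → 6 states, 5 ε-transitions
  1(01)* → 8 states, 6 ε-transitions
  01|1|1(01)* → 16 states, 13 ε-transitions

16, 13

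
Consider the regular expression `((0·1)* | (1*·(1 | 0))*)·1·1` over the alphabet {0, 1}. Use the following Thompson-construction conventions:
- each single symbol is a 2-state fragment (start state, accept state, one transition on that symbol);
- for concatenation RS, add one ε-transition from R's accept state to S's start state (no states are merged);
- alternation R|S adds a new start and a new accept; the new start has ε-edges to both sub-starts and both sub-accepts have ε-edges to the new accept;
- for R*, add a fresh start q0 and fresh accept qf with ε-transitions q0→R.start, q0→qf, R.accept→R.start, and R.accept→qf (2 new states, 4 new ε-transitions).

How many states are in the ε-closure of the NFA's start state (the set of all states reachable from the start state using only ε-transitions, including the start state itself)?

Compute the ε-closure size of each fragment's start state recursively; a symbol fragment's start has no outgoing ε-edge, so its closure is just itself (size 1).
  0·1 : |ε-closure| equals the left operand's closure size = 1 (its accept is not ε-reachable, so the closure stops there)
  (0·1)* : the star's fresh start ε-reaches both the body's start and the fresh accept: |ε-closure| = 2 + 1 = 3
  1* : the star's fresh start ε-reaches both the body's start and the fresh accept: |ε-closure| = 2 + 1 = 3
  1 | 0 : new start ε-reaches every alternative's start; none of them accept ε, so the new accept is not reached: |ε-closure| = 1 + 1 + 1 = 3
  1*·(1 | 0) : the left operand accepts ε, so the closure extends into the next operand (via the concat ε-link); |ε-closure| = 3 + 3 = 6
  (1*·(1 | 0))* : the star's fresh start ε-reaches both the body's start and the fresh accept: |ε-closure| = 2 + 6 = 8
  (0·1)* | (1*·(1 | 0))* : new start ε-reaches every alternative's start; at least one alternative accepts ε, so the union's new accept is reached too: |ε-closure| = 1 + 3 + 8 + 1 = 13
  ((0·1)* | (1*·(1 | 0))*)·1·1 : |ε-closure| = 13 + 1 = 14 (closure spills across the concat boundary because the left factor accepts ε)

14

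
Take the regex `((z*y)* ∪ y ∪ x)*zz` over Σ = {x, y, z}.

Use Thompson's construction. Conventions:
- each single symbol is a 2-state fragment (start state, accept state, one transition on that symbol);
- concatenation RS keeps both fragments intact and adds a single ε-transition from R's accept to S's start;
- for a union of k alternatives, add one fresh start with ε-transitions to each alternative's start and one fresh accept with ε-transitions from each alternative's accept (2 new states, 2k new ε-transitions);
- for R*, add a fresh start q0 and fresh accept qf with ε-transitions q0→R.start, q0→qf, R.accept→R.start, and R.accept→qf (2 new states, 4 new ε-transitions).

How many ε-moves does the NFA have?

Building bottom-up:
Each of the 6 symbol leaves contributes 0 ε-transitions.
  z* = 4 ε-transitions
  z*y = 5 ε-transitions
  (z*y)* = 9 ε-transitions
  (z*y)* ∪ y ∪ x = 15 ε-transitions
  ((z*y)* ∪ y ∪ x)* = 19 ε-transitions
  ((z*y)* ∪ y ∪ x)*zz = 21 ε-transitions

21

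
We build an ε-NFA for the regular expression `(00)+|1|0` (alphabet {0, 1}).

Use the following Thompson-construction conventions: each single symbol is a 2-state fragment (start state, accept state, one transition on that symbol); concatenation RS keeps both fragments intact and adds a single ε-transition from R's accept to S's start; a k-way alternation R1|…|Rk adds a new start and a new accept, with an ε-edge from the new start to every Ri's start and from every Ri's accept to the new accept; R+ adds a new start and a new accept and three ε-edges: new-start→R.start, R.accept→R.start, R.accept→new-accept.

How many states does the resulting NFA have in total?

12

By structural recursion:
Each of the 4 symbol leaves contributes a 2-state fragment.
  00 : 4 states
  (00)+ : 6 states
  (00)+|1|0 : 12 states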